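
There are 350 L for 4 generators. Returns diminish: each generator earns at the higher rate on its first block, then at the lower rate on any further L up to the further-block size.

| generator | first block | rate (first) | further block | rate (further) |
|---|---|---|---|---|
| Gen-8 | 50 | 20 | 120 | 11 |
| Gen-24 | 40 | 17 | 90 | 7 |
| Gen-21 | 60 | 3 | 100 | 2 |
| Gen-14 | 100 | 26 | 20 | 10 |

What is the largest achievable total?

Order all 8 blocks by rate: Gen-14/first 26 > Gen-8/first 20 > Gen-24/first 17 > Gen-8/second 11 > Gen-14/second 10 > Gen-24/second 7 > Gen-21/first 3 > Gen-21/second 2.
Fill Gen-14 first block (100 at 26) → 250 left.
Fill Gen-8 first block (50 at 20) → 200 left.
Gen-24 first at 17: fill all 40 → 160 left.
Gen-8/second (11): +120 → 40 left.
Fill Gen-14 second block (20 at 10) → 20 left.
Gen-24/second: +20 of 90 at 7; pool empty.
Total = 26×100 + 20×50 + 17×40 + 11×120 + 10×20 + 7×20 = 5940.

5940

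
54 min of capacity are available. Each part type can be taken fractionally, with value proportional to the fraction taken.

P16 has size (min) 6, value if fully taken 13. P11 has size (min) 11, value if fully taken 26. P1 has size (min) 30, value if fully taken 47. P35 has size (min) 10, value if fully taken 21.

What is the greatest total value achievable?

Sort by value density: P11 26/11≈2.36, P16 13/6≈2.17, P35 21/10≈2.1, P1 47/30≈1.57.
All 11 min of P11 fit (value 26) — 43 remain.
P16: take in full, 6 min for value 13 — 37 left.
P35: take in full, 10 min for value 21 — 27 left.
Fill the last 27 min with part of P1: 27/30 of it earns 42.3.
Total value = 102.3.

102.3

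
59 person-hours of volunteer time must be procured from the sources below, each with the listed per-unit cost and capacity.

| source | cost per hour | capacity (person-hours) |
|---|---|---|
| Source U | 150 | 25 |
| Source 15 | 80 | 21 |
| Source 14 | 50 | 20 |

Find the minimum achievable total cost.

Use sources in increasing cost order.
Source 14 at 50: take all 20 person-hours → 39 still needed.
Take 21 from Source 15 at 80 → need 18 more.
Source U at 150: take 18 of its 25 → requirement met.
Cost = 20×50 + 21×80 + 18×150 = 5380.

5380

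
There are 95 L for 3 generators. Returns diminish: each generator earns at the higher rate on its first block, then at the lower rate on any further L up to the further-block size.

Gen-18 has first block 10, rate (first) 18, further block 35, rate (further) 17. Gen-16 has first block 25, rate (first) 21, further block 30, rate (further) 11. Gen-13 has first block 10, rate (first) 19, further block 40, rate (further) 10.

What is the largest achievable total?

Order all 6 blocks by rate: Gen-16/first 21 > Gen-13/first 19 > Gen-18/first 18 > Gen-18/second 17 > Gen-16/second 11 > Gen-13/second 10.
Fill Gen-16 first block (25 at 21) ; 70 left.
Gen-13/first (19): +10 ; 60 left.
Gen-18 first at 18: fill all 10 ; 50 left.
Fill Gen-18 second block (35 at 17) ; 15 left.
15 remain; put them into Gen-16 second at 11.
Total = 21×25 + 19×10 + 18×10 + 17×35 + 11×15 = 1655.

1655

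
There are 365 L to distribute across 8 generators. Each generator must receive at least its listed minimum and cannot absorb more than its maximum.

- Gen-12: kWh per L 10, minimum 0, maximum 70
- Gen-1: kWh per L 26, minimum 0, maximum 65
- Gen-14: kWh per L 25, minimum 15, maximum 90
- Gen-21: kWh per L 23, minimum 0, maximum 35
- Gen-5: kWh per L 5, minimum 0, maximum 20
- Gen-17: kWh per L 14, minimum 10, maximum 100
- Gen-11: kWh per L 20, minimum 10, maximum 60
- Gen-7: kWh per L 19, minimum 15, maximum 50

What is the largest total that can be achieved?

Meeting every minimum uses 0+0+15+0+0+10+10+15 = 50 L, leaving 315.
Order the generators by kWh per L: Gen-1 26 > Gen-14 25 > Gen-21 23 > Gen-11 20 > Gen-7 19 > Gen-17 14 > Gen-12 10 > Gen-5 5.
Give Gen-1 65 more to hit its cap of 65 → 250 left.
Give Gen-14 75 more to hit its cap of 90 → 175 left.
Gen-21: +35 to 35 (cap) → 140 left.
Gen-11 takes 50 more to reach its cap of 60 → 90 left.
Give Gen-7 35 more to hit its cap of 50 → 55 left.
Only 55 left; Gen-17 takes them to reach 65.
Total = 26×65 + 25×90 + 23×35 + 14×65 + 20×60 + 19×50 = 7805.

7805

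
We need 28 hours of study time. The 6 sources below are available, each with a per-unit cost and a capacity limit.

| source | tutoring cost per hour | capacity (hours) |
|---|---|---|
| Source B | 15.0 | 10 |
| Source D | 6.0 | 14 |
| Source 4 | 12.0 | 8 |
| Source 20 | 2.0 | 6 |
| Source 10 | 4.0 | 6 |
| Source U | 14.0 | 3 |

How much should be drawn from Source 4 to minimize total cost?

Use sources in increasing cost order.
Take 6 from Source 20 at 2.0 ; need 22 more.
Source 10 (4.0): use full 6 ; 16 hours to go.
Source D at 6.0: take all 14 hours ; 2 still needed.
Source 4 (12.0): take the remaining 2 ; done.
Source U, Source B: unused.

2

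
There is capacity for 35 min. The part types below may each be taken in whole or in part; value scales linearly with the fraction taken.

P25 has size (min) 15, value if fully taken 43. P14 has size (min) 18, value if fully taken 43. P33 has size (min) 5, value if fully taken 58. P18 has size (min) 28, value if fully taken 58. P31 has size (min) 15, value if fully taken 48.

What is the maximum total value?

149

Best value per unit of size first: P33 58/5≈11.6, P31 48/15≈3.2, P25 43/15≈2.87, P14 43/18≈2.39, P18 58/28≈2.07.
Take all of P33 (5 min, value 58) — 30 min left.
All 15 min of P31 fit (value 48) — 15 remain.
P25: take in full, 15 min for value 43 — 0 left.
Total value = 149.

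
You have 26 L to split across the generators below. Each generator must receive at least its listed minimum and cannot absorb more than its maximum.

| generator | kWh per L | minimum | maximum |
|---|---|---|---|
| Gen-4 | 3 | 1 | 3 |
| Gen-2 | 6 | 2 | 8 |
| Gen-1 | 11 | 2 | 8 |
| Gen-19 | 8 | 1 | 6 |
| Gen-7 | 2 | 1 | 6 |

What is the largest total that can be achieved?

Meeting every minimum uses 1+2+2+1+1 = 7 L, leaving 19.
Rank by kWh per L: Gen-1 11 > Gen-19 8 > Gen-2 6 > Gen-4 3 > Gen-7 2.
Gen-1: +6 to 8 (cap) — 13 left.
Give Gen-19 5 more to hit its cap of 6 — 8 left.
Gen-2 takes 6 more to reach its cap of 8 — 2 left.
Gen-4 takes 2 more to reach its cap of 3 — 0 left.
Total = 3×3 + 6×8 + 11×8 + 8×6 + 2×1 = 195.

195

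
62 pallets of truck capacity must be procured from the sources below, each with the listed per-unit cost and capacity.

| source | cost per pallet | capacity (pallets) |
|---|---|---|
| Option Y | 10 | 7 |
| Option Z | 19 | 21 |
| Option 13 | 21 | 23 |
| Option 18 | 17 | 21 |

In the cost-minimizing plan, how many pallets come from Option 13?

13

Cheapest first:
Take 7 from Option Y at 10 ; need 55 more.
Option 18 at 17: take all 21 pallets ; 34 still needed.
Take 21 from Option Z at 19 ; need 13 more.
Take 13 from Option 13 at 21 to finish.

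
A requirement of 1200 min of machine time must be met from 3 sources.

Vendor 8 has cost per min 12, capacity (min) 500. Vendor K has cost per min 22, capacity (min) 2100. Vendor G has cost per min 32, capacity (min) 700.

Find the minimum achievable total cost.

Use sources in increasing cost order.
Vendor 8 at 12: take all 500 min — 700 still needed.
Take 700 from Vendor K at 22 to finish.
Vendor G: unused.
Cost = 500×12 + 700×22 = 21400.

21400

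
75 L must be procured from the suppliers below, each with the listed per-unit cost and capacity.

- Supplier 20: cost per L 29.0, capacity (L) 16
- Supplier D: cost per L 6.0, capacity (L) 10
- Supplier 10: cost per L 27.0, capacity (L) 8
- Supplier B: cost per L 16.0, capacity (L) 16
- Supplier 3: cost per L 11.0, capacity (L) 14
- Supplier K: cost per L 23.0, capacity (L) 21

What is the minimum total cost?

Use suppliers in increasing cost order.
Supplier D at 6.0: take all 10 L ; 65 still needed.
Take 14 from Supplier 3 at 11.0 ; need 51 more.
Supplier B at 16.0: take all 16 L ; 35 still needed.
Supplier K (23.0): use full 21 ; 14 L to go.
Take 8 from Supplier 10 at 27.0 ; need 6 more.
Supplier 20 (29.0): take the remaining 6 ; done.
Cost = 10×6.0 + 14×11.0 + 16×16.0 + 21×23.0 + 8×27.0 + 6×29.0 = 1343.

1343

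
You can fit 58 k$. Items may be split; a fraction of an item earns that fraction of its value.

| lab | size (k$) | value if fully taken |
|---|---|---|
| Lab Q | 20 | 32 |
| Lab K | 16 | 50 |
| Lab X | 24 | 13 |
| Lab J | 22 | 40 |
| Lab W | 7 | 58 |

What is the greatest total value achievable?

Sort by value density: Lab W 58/7≈8.29, Lab K 50/16≈3.12, Lab J 40/22≈1.82, Lab Q 32/20≈1.6, Lab X 13/24≈0.542.
All 7 k$ of Lab W fit (value 58) ; 51 remain.
Lab K: take in full, 16 k$ for value 50 ; 35 left.
All 22 k$ of Lab J fit (value 40) ; 13 remain.
Only 13 k$ remain; take 13/20 of Lab Q for value 32×13/20 = 20.8.
Total value = 168.8.

168.8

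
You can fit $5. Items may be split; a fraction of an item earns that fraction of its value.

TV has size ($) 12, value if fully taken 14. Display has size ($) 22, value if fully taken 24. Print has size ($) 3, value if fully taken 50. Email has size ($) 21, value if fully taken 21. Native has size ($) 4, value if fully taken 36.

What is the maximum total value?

68

Best value per unit of size first: Print 50/3≈16.7, Native 36/4≈9, TV 14/12≈1.17, Display 24/22≈1.09, Email 21/21≈1.
Take all of Print (3 $, value 50) — 2 $ left.
Fill the last 2 $ with part of Native: 2/4 of it earns 18.
Total value = 68.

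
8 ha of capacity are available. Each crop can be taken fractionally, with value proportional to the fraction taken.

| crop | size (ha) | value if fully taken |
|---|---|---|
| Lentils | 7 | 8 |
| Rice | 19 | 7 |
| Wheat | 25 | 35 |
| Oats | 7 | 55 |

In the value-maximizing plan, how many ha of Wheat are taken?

Sort by value density: Oats 55/7≈7.86, Wheat 35/25≈1.4, Lentils 8/7≈1.14, Rice 7/19≈0.368.
Oats: take in full, 7 ha for value 55 ; 1 left.
Only 1 ha remain; take 1/25 of Wheat for value 35×1/25 = 1.4.

1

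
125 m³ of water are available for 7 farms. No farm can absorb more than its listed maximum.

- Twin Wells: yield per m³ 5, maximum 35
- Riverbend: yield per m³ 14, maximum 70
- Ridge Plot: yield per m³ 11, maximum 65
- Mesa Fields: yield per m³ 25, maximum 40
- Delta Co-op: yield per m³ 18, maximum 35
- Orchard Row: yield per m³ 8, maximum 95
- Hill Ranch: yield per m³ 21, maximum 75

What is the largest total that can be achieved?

2755

Rank by yield per m³: Mesa Fields 25 > Hill Ranch 21 > Delta Co-op 18 > Riverbend 14 > Ridge Plot 11 > Orchard Row 8 > Twin Wells 5.
Give Mesa Fields 40 to hit its cap of 40 → 85 left.
Hill Ranch: +75 to 75 (cap) → 10 left.
Only 10 left; Delta Co-op takes them to reach 10.
Total = 25×40 + 18×10 + 21×75 = 2755.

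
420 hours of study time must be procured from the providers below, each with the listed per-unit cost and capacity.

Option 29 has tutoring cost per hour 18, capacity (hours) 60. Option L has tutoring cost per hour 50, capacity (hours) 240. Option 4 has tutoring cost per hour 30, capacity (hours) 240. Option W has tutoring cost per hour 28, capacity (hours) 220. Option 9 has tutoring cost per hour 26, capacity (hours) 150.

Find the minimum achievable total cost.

10860

Cheapest first:
Option 29 at 18: take all 60 hours — 360 still needed.
Option 9 at 26: take all 150 hours — 210 still needed.
Option W at 28: take 210 of its 220 — requirement met.
Option 4, Option L: unused.
Cost = 60×18 + 150×26 + 210×28 = 10860.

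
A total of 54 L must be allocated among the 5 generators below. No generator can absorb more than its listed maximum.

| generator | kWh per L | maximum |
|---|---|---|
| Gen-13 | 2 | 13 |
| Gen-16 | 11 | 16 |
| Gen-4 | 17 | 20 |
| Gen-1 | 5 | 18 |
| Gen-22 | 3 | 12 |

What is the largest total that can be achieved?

606

Highest kWh per L first: Gen-4 17 > Gen-16 11 > Gen-1 5 > Gen-22 3 > Gen-13 2.
Gen-4: +20 to 20 (cap) — 34 left.
Gen-16 takes 16 to reach its cap of 16 — 18 left.
Gen-1 takes 18 to reach its cap of 18 — 0 left.
Total = 11×16 + 17×20 + 5×18 = 606.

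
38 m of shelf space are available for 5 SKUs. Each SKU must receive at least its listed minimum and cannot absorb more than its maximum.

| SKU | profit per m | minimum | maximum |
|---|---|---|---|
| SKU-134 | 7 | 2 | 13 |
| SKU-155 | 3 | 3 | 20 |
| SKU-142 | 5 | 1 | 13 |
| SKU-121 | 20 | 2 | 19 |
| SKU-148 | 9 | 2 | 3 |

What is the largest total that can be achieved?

505

Meeting every minimum uses 2+3+1+2+2 = 10 m, leaving 28.
Rank by profit per m: SKU-121 20 > SKU-148 9 > SKU-134 7 > SKU-142 5 > SKU-155 3.
SKU-121 takes 17 more to reach its cap of 19 — 11 left.
Give SKU-148 1 more to hit its cap of 3 — 10 left.
Only 10 left; SKU-134 takes them to reach 12.
Total = 7×12 + 3×3 + 5×1 + 20×19 + 9×3 = 505.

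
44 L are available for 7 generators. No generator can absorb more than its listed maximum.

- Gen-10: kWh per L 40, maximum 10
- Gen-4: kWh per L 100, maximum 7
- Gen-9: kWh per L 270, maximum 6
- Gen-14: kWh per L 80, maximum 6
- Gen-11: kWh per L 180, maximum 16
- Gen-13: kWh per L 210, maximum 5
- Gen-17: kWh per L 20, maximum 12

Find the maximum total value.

6890

Rank by kWh per L: Gen-9 270 > Gen-13 210 > Gen-11 180 > Gen-4 100 > Gen-14 80 > Gen-10 40 > Gen-17 20.
Give Gen-9 6 to hit its cap of 6 ; 38 left.
Gen-13 takes 5 to reach its cap of 5 ; 33 left.
Give Gen-11 16 to hit its cap of 16 ; 17 left.
Give Gen-4 7 to hit its cap of 7 ; 10 left.
Gen-14 takes 6 to reach its cap of 6 ; 4 left.
Only 4 left; Gen-10 takes them to reach 4.
Total = 40×4 + 100×7 + 270×6 + 80×6 + 180×16 + 210×5 = 6890.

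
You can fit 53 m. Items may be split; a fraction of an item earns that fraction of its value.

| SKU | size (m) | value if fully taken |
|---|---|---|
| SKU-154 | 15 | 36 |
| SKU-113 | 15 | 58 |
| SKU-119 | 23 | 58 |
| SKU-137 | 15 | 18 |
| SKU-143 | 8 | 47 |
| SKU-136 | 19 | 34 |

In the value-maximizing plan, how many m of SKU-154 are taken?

7

Sort by value density: SKU-143 47/8≈5.88, SKU-113 58/15≈3.87, SKU-119 58/23≈2.52, SKU-154 36/15≈2.4, SKU-136 34/19≈1.79, SKU-137 18/15≈1.2.
SKU-143: take in full, 8 m for value 47 — 45 left.
All 15 m of SKU-113 fit (value 58) — 30 remain.
All 23 m of SKU-119 fit (value 58) — 7 remain.
Fill the last 7 m with part of SKU-154: 7/15 of it earns 16.8.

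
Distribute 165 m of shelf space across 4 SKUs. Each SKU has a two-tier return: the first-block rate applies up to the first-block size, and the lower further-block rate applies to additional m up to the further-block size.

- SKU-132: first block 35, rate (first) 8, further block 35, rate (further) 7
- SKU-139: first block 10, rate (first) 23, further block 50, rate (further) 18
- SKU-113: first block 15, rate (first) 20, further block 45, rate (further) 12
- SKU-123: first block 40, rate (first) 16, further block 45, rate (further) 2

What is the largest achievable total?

2650

Order all 8 blocks by rate: SKU-139/tier1 23 > SKU-113/tier1 20 > SKU-139/tier2 18 > SKU-123/tier1 16 > SKU-113/tier2 12 > SKU-132/tier1 8 > SKU-132/tier2 7 > SKU-123/tier2 2.
SKU-139 tier1 at 23: fill all 10 ; 155 left.
SKU-113 tier1 at 20: fill all 15 ; 140 left.
SKU-139 tier2 at 18: fill all 50 ; 90 left.
Fill SKU-123 tier1 block (40 at 16) ; 50 left.
SKU-113 tier2 at 12: fill all 45 ; 5 left.
SKU-132/tier1: +5 of 35 at 8; pool empty.
Total = 23×10 + 20×15 + 18×50 + 16×40 + 12×45 + 8×5 = 2650.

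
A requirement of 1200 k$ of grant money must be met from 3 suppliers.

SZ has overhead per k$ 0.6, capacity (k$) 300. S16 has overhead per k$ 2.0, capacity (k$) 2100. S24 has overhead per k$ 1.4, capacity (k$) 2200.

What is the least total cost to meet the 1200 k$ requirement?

Cheapest first:
Take 300 from SZ at 0.6 → need 900 more.
S24 at 1.4: take 900 of its 2200 → requirement met.
S16: unused.
Cost = 300×0.6 + 900×1.4 = 1440.

1440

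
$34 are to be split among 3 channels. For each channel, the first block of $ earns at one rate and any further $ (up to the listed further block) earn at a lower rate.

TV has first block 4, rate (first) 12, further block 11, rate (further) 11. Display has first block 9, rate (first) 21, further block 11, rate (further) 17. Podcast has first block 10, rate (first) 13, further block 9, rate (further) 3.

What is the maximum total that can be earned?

Rank every tier by rate: Display/tier1 21 > Display/tier2 17 > Podcast/tier1 13 > TV/tier1 12 > TV/tier2 11 > Podcast/tier2 3.
Fill Display tier1 block (9 at 21) ; 25 left.
Display tier2 at 17: fill all 11 ; 14 left.
Fill Podcast tier1 block (10 at 13) ; 4 left.
Fill TV tier1 block (4 at 12) ; 0 left.
Total = 21×9 + 17×11 + 13×10 + 12×4 = 554.

554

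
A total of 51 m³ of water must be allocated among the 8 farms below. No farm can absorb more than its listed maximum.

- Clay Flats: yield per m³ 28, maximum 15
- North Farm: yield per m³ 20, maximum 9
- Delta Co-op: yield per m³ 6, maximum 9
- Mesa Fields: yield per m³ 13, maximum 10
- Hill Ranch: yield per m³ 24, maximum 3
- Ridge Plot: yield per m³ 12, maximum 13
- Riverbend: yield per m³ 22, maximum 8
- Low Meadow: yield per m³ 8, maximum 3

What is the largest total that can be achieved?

1050

Highest yield per m³ first: Clay Flats 28 > Hill Ranch 24 > Riverbend 22 > North Farm 20 > Mesa Fields 13 > Ridge Plot 12 > Low Meadow 8 > Delta Co-op 6.
Give Clay Flats 15 to hit its cap of 15 ; 36 left.
Give Hill Ranch 3 to hit its cap of 3 ; 33 left.
Give Riverbend 8 to hit its cap of 8 ; 25 left.
North Farm takes 9 to reach its cap of 9 ; 16 left.
Give Mesa Fields 10 to hit its cap of 10 ; 6 left.
Only 6 left; Ridge Plot takes them to reach 6.
Total = 28×15 + 20×9 + 13×10 + 24×3 + 12×6 + 22×8 = 1050.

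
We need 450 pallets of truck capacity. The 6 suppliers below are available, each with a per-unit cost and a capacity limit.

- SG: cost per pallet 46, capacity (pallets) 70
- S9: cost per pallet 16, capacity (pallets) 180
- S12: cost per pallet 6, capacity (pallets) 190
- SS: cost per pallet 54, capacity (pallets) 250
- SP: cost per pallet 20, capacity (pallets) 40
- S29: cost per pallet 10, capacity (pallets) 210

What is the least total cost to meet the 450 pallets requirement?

Use suppliers in increasing cost order.
S12 (6): use full 190 ; 260 pallets to go.
Take 210 from S29 at 10 ; need 50 more.
Take 50 from S9 at 16 to finish.
SP, SG, SS: unused.
Cost = 190×6 + 210×10 + 50×16 = 4040.

4040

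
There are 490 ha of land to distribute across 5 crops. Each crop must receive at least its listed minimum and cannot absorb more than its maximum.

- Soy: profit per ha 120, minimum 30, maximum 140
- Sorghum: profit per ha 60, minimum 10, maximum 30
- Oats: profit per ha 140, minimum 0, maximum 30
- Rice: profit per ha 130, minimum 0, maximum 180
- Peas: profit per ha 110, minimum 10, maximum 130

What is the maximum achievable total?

59300

Meeting every minimum uses 30+10+0+0+10 = 50 ha, leaving 440.
Order the crops by profit per ha: Oats 140 > Rice 130 > Soy 120 > Peas 110 > Sorghum 60.
Oats: +30 to 30 (cap) → 410 left.
Rice: +180 to 180 (cap) → 230 left.
Give Soy 110 more to hit its cap of 140 → 120 left.
Peas: +120 to 130 (cap) → 0 left.
Total = 120×140 + 60×10 + 140×30 + 130×180 + 110×130 = 59300.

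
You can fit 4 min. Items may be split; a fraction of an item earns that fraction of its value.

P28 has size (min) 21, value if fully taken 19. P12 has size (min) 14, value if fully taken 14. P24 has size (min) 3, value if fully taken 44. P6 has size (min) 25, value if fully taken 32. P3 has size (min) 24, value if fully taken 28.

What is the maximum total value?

45.28

Sort by value density: P24 44/3≈14.7, P6 32/25≈1.28, P3 28/24≈1.17, P12 14/14≈1, P28 19/21≈0.905.
P24: take in full, 3 min for value 44 ; 1 left.
Fill the last 1 min with part of P6: 1/25 of it earns 1.28.
Total value = 45.28.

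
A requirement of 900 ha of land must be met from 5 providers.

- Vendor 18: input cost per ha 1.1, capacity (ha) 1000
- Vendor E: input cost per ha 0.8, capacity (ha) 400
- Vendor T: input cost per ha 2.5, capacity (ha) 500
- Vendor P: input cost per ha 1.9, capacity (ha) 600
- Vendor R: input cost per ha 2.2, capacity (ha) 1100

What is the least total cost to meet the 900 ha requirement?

Use providers in increasing cost order.
Vendor E at 0.8: take all 400 ha ; 500 still needed.
Vendor 18 (1.1): take the remaining 500 ; done.
Vendor P, Vendor R, Vendor T: unused.
Cost = 400×0.8 + 500×1.1 = 870.

870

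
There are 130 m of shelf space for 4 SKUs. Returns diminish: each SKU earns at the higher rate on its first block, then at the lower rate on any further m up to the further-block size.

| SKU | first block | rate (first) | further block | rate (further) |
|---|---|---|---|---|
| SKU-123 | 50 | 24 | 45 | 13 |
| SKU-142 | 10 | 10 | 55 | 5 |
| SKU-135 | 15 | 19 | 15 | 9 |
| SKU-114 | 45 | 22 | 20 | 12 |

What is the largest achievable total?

2735

Order all 8 blocks by rate: SKU-123/tier1 24 > SKU-114/tier1 22 > SKU-135/tier1 19 > SKU-123/tier2 13 > SKU-114/tier2 12 > SKU-142/tier1 10 > SKU-135/tier2 9 > SKU-142/tier2 5.
SKU-123/tier1 (24): +50 ; 80 left.
Fill SKU-114 tier1 block (45 at 22) ; 35 left.
Fill SKU-135 tier1 block (15 at 19) ; 20 left.
SKU-123/tier2: +20 of 45 at 13; pool empty.
Total = 24×50 + 22×45 + 19×15 + 13×20 = 2735.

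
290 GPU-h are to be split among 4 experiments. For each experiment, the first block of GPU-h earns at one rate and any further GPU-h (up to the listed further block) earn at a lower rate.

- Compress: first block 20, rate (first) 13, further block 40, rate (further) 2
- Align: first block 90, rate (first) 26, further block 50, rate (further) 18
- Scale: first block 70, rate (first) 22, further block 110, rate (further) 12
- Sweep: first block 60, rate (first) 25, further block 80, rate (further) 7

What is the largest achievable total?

Rank every tier by rate: Align/T1 26 > Sweep/T1 25 > Scale/T1 22 > Align/T2 18 > Compress/T1 13 > Scale/T2 12 > Sweep/T2 7 > Compress/T2 2.
Fill Align T1 block (90 at 26) — 200 left.
Fill Sweep T1 block (60 at 25) — 140 left.
Fill Scale T1 block (70 at 22) — 70 left.
Align/T2 (18): +50 — 20 left.
Fill Compress T1 block (20 at 13) — 0 left.
Total = 26×90 + 25×60 + 22×70 + 18×50 + 13×20 = 6540.

6540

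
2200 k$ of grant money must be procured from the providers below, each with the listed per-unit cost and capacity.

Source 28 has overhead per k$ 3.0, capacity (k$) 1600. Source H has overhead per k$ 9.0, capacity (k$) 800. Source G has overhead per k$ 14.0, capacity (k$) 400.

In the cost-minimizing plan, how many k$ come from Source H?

600

Use providers in increasing cost order.
Source 28 at 3.0: take all 1600 k$ → 600 still needed.
Source H at 9.0: take 600 of its 800 → requirement met.
Source G: unused.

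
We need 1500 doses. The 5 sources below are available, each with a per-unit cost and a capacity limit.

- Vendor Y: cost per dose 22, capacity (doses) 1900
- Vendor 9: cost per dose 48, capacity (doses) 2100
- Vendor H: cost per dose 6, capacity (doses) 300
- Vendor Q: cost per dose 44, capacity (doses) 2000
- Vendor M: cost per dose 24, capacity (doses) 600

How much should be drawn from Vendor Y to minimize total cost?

Cheapest first:
Vendor H (6): use full 300 — 1200 doses to go.
Vendor Y (22): take the remaining 1200 — done.
Vendor M, Vendor Q, Vendor 9: unused.

1200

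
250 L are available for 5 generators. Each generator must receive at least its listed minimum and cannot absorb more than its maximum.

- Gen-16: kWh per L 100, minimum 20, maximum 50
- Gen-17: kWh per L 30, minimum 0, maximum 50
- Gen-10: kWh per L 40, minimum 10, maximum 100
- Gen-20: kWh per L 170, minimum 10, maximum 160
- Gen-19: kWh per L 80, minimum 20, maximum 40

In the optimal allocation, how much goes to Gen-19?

30

Meeting every minimum uses 20+0+10+10+20 = 60 L, leaving 190.
Highest kWh per L first: Gen-20 170 > Gen-16 100 > Gen-19 80 > Gen-10 40 > Gen-17 30.
Gen-20 takes 150 more to reach its cap of 160 — 40 left.
Give Gen-16 30 more to hit its cap of 50 — 10 left.
Gen-19: +10 (room for 20) → 30. Pool exhausted.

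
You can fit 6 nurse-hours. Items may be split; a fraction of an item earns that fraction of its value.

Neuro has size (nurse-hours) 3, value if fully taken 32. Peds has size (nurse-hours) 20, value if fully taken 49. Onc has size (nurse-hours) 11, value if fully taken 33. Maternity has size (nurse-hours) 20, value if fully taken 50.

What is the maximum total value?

41

Best value per unit of size first: Neuro 32/3≈10.7, Onc 33/11≈3, Maternity 50/20≈2.5, Peds 49/20≈2.45.
Neuro: take in full, 3 nurse-hours for value 32 → 3 left.
3 nurse-hours left: a 3/11 share of Onc gives 33×3/11 = 9.
Total value = 41.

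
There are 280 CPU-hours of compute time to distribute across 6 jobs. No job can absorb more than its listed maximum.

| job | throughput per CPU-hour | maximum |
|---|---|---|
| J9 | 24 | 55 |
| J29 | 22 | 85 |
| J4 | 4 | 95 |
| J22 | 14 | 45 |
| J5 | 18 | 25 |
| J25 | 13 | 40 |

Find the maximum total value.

4910

Order the jobs by throughput per CPU-hour: J9 24 > J29 22 > J5 18 > J22 14 > J25 13 > J4 4.
J9 takes 55 to reach its cap of 55 ; 225 left.
J29 takes 85 to reach its cap of 85 ; 140 left.
J5: +25 to 25 (cap) ; 115 left.
J22: +45 to 45 (cap) ; 70 left.
J25: +40 to 40 (cap) ; 30 left.
J4 has room for 95 but only 30 remain, so it gets 30.
Total = 24×55 + 22×85 + 4×30 + 14×45 + 18×25 + 13×40 = 4910.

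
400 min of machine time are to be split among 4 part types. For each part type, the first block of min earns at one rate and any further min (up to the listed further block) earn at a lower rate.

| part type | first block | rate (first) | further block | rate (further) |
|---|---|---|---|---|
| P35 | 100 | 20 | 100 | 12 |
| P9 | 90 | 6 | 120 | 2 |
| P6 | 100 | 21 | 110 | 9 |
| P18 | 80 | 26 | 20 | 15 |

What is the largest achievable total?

Treat each block as its own option and order by rate: P18/T1 26 > P6/T1 21 > P35/T1 20 > P18/T2 15 > P35/T2 12 > P6/T2 9 > P9/T1 6 > P9/T2 2.
P18/T1 (26): +80 — 320 left.
Fill P6 T1 block (100 at 21) — 220 left.
Fill P35 T1 block (100 at 20) — 120 left.
P18 T2 at 15: fill all 20 — 100 left.
P35 T2 at 12: fill all 100 — 0 left.
Total = 26×80 + 21×100 + 20×100 + 15×20 + 12×100 = 7680.

7680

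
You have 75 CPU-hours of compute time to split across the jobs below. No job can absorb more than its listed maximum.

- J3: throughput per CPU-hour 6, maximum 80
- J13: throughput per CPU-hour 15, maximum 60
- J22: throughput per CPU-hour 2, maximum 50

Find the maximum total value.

Rank by throughput per CPU-hour: J13 15 > J3 6 > J22 2.
Give J13 60 to hit its cap of 60 — 15 left.
J3 has room for 80 but only 15 remain, so it gets 15.
Total = 6×15 + 15×60 = 990.

990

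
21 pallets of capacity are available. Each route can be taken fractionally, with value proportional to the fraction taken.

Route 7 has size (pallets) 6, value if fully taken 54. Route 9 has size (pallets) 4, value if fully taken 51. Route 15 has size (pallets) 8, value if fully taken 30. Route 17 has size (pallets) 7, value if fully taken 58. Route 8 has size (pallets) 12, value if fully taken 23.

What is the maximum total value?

178

Best value per unit of size first: Route 9 51/4≈12.8, Route 7 54/6≈9, Route 17 58/7≈8.29, Route 15 30/8≈3.75, Route 8 23/12≈1.92.
Route 9: take in full, 4 pallets for value 51 ; 17 left.
Route 7: take in full, 6 pallets for value 54 ; 11 left.
Take all of Route 17 (7 pallets, value 58) ; 4 pallets left.
Only 4 pallets remain; take 4/8 of Route 15 for value 30×4/8 = 15.
Total value = 178.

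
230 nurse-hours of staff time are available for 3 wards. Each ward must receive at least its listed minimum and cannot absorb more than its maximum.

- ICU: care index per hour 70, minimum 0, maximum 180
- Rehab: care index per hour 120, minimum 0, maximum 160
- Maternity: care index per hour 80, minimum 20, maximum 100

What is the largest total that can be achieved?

Meeting every minimum uses 0+0+20 = 20 nurse-hours, leaving 210.
Order the wards by care index per hour: Rehab 120 > Maternity 80 > ICU 70.
Give Rehab 160 more to hit its cap of 160 ; 50 left.
Only 50 left; Maternity takes them to reach 70.
Total = 120×160 + 80×70 = 24800.

24800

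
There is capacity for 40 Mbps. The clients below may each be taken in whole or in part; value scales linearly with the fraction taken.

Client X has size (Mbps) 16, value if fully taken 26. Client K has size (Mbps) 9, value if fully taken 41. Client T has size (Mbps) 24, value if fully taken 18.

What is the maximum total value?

Rank by value-to-size ratio: Client K 41/9≈4.56, Client X 26/16≈1.62, Client T 18/24≈0.75.
Take all of Client K (9 Mbps, value 41) → 31 Mbps left.
Take all of Client X (16 Mbps, value 26) → 15 Mbps left.
15 Mbps left: a 15/24 share of Client T gives 18×15/24 = 11.25.
Total value = 78.25.

78.25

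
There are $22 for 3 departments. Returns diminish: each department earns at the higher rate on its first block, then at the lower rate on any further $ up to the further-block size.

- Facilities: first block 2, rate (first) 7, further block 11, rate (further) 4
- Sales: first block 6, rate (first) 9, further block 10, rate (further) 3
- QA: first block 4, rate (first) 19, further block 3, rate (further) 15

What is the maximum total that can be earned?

217

Treat each block as its own option and order by rate: QA/first 19 > QA/second 15 > Sales/first 9 > Facilities/first 7 > Facilities/second 4 > Sales/second 3.
QA first at 19: fill all 4 ; 18 left.
QA/second (15): +3 ; 15 left.
Fill Sales first block (6 at 9) ; 9 left.
Facilities/first (7): +2 ; 7 left.
7 remain; put them into Facilities second at 4.
Total = 19×4 + 15×3 + 9×6 + 7×2 + 4×7 = 217.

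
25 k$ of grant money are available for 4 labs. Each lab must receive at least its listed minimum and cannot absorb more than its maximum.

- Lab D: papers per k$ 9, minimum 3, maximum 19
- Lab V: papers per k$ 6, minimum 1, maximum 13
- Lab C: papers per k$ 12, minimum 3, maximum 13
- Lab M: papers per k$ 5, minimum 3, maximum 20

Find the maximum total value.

Meeting every minimum uses 3+1+3+3 = 10 k$, leaving 15.
Order the labs by papers per k$: Lab C 12 > Lab D 9 > Lab V 6 > Lab M 5.
Lab C takes 10 more to reach its cap of 13 → 5 left.
Lab D has room for 16 more but only 5 remain, so it gets 8.
Total = 9×8 + 6×1 + 12×13 + 5×3 = 249.

249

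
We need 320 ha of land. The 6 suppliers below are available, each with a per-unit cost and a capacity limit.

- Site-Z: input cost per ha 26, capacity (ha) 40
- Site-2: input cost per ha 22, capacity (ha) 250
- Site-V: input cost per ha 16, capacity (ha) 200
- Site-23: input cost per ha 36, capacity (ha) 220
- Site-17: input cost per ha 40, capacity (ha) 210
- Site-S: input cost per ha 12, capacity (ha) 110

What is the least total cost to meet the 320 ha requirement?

Fill from the cheapest supplier first.
Take 110 from Site-S at 12 — need 210 more.
Site-V at 16: take all 200 ha — 10 still needed.
Take 10 from Site-2 at 22 to finish.
Site-Z, Site-23, Site-17: unused.
Cost = 110×12 + 200×16 + 10×22 = 4740.

4740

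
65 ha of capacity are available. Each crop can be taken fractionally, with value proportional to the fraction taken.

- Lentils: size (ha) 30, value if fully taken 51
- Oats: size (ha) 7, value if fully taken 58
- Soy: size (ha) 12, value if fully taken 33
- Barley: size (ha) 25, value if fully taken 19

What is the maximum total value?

154.16

Best value per unit of size first: Oats 58/7≈8.29, Soy 33/12≈2.75, Lentils 51/30≈1.7, Barley 19/25≈0.76.
All 7 ha of Oats fit (value 58) → 58 remain.
All 12 ha of Soy fit (value 33) → 46 remain.
All 30 ha of Lentils fit (value 51) → 16 remain.
Fill the last 16 ha with part of Barley: 16/25 of it earns 12.16.
Total value = 154.16.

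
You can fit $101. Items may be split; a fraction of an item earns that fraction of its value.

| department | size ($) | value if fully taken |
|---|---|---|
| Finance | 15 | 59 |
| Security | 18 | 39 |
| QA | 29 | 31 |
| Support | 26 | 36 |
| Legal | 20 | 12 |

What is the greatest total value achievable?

172.8

Best value per unit of size first: Finance 59/15≈3.93, Security 39/18≈2.17, Support 36/26≈1.38, QA 31/29≈1.07, Legal 12/20≈0.6.
Finance: take in full, 15 $ for value 59 ; 86 left.
All 18 $ of Security fit (value 39) ; 68 remain.
All 26 $ of Support fit (value 36) ; 42 remain.
QA: take in full, 29 $ for value 31 ; 13 left.
13 $ left: a 13/20 share of Legal gives 12×13/20 = 7.8.
Total value = 172.8.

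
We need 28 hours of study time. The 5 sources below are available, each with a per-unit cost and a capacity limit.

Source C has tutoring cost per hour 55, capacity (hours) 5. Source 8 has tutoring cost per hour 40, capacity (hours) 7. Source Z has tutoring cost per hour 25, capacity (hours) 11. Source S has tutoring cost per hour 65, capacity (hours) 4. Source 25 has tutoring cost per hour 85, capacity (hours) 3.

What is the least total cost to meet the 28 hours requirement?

1175

Use sources in increasing cost order.
Source Z at 25: take all 11 hours → 17 still needed.
Source 8 (40): use full 7 → 10 hours to go.
Source C at 55: take all 5 hours → 5 still needed.
Source S at 65: take all 4 hours → 1 still needed.
Source 25 (85): take the remaining 1 → done.
Cost = 11×25 + 7×40 + 5×55 + 4×65 + 1×85 = 1175.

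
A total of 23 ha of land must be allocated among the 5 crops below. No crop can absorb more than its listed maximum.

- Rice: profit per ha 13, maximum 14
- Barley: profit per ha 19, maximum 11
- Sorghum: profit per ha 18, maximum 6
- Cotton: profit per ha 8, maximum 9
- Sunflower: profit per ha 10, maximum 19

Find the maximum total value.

Rank by profit per ha: Barley 19 > Sorghum 18 > Rice 13 > Sunflower 10 > Cotton 8.
Barley: +11 to 11 (cap) — 12 left.
Sorghum takes 6 to reach its cap of 6 — 6 left.
Rice: +6 (room for 14) → 6. Pool exhausted.
Total = 13×6 + 19×11 + 18×6 = 395.

395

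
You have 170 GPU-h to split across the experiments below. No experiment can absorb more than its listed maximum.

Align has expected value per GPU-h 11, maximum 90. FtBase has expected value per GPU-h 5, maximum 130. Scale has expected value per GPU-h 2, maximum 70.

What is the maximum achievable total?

1390

Order the experiments by expected value per GPU-h: Align 11 > FtBase 5 > Scale 2.
Give Align 90 to hit its cap of 90 ; 80 left.
FtBase: +80 (room for 130) → 80. Pool exhausted.
Total = 11×90 + 5×80 = 1390.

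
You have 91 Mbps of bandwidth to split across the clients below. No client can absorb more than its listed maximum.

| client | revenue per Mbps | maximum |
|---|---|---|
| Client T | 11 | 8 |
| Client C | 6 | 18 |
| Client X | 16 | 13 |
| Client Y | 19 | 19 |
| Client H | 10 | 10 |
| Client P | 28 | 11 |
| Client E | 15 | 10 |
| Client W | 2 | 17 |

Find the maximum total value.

Highest revenue per Mbps first: Client P 28 > Client Y 19 > Client X 16 > Client E 15 > Client T 11 > Client H 10 > Client C 6 > Client W 2.
Client P takes 11 to reach its cap of 11 → 80 left.
Client Y takes 19 to reach its cap of 19 → 61 left.
Client X: +13 to 13 (cap) → 48 left.
Client E takes 10 to reach its cap of 10 → 38 left.
Client T: +8 to 8 (cap) → 30 left.
Client H: +10 to 10 (cap) → 20 left.
Client C: +18 to 18 (cap) → 2 left.
Client W: +2 (room for 17) → 2. Pool exhausted.
Total = 11×8 + 6×18 + 16×13 + 19×19 + 10×10 + 28×11 + 15×10 + 2×2 = 1327.

1327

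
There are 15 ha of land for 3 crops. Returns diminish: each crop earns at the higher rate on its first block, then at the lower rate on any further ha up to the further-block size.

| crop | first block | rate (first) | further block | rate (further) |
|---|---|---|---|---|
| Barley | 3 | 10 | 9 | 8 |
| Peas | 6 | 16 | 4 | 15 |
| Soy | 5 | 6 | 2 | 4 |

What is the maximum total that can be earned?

Order all 6 blocks by rate: Peas/tier1 16 > Peas/tier2 15 > Barley/tier1 10 > Barley/tier2 8 > Soy/tier1 6 > Soy/tier2 4.
Fill Peas tier1 block (6 at 16) ; 9 left.
Fill Peas tier2 block (4 at 15) ; 5 left.
Fill Barley tier1 block (3 at 10) ; 2 left.
2 remain; put them into Barley tier2 at 8.
Total = 16×6 + 15×4 + 10×3 + 8×2 = 202.

202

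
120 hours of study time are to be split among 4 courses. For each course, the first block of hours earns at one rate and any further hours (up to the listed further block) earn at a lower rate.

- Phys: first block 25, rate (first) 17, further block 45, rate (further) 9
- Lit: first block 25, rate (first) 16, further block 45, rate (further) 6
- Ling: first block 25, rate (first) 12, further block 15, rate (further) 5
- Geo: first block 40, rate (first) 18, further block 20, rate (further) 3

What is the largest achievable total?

Rank every tier by rate: Geo/tier1 18 > Phys/tier1 17 > Lit/tier1 16 > Ling/tier1 12 > Phys/tier2 9 > Lit/tier2 6 > Ling/tier2 5 > Geo/tier2 3.
Geo tier1 at 18: fill all 40 ; 80 left.
Fill Phys tier1 block (25 at 17) ; 55 left.
Fill Lit tier1 block (25 at 16) ; 30 left.
Fill Ling tier1 block (25 at 12) ; 5 left.
Phys/tier2: +5 of 45 at 9; pool empty.
Total = 18×40 + 17×25 + 16×25 + 12×25 + 9×5 = 1890.

1890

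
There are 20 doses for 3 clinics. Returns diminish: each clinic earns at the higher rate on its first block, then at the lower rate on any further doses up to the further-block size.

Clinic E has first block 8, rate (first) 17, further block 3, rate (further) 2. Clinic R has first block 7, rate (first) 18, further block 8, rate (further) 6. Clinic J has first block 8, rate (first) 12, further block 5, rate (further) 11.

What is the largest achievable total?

322

Order all 6 blocks by rate: Clinic R/first 18 > Clinic E/first 17 > Clinic J/first 12 > Clinic J/second 11 > Clinic R/second 6 > Clinic E/second 2.
Clinic R/first (18): +7 — 13 left.
Clinic E first at 17: fill all 8 — 5 left.
5 remain; put them into Clinic J first at 12.
Total = 18×7 + 17×8 + 12×5 = 322.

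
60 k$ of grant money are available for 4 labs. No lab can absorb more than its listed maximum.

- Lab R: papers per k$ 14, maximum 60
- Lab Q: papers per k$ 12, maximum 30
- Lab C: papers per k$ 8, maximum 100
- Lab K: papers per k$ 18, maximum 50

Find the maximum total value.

Highest papers per k$ first: Lab K 18 > Lab R 14 > Lab Q 12 > Lab C 8.
Lab K: +50 to 50 (cap) → 10 left.
Lab R has room for 60 but only 10 remain, so it gets 10.
Total = 14×10 + 18×50 = 1040.

1040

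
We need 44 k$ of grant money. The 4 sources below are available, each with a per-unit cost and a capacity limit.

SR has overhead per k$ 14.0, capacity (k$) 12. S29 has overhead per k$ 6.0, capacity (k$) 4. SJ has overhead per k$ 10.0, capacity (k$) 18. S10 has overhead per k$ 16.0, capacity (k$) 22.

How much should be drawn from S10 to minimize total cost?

10

Cheapest first:
Take 4 from S29 at 6.0 → need 40 more.
SJ (10.0): use full 18 → 22 k$ to go.
Take 12 from SR at 14.0 → need 10 more.
Take 10 from S10 at 16.0 to finish.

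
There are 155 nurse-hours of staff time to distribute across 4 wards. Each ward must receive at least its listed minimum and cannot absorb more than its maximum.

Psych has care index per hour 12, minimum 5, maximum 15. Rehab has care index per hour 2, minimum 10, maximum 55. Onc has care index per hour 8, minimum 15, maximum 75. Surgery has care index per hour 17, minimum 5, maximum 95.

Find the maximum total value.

2095

Meeting every minimum uses 5+10+15+5 = 35 nurse-hours, leaving 120.
Rank by care index per hour: Surgery 17 > Psych 12 > Onc 8 > Rehab 2.
Give Surgery 90 more to hit its cap of 95 — 30 left.
Psych: +10 to 15 (cap) — 20 left.
Only 20 left; Onc takes them to reach 35.
Total = 12×15 + 2×10 + 8×35 + 17×95 = 2095.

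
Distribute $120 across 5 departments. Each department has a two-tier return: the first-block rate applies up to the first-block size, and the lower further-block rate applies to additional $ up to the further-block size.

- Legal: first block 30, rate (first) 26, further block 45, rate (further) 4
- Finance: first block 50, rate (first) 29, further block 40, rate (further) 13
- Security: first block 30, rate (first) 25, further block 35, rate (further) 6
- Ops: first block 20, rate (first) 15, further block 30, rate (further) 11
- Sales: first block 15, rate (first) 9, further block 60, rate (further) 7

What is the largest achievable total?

Order all 10 blocks by rate: Finance/tier1 29 > Legal/tier1 26 > Security/tier1 25 > Ops/tier1 15 > Finance/tier2 13 > Ops/tier2 11 > Sales/tier1 9 > Sales/tier2 7 > Security/tier2 6 > Legal/tier2 4.
Finance/tier1 (29): +50 → 70 left.
Legal/tier1 (26): +30 → 40 left.
Security tier1 at 25: fill all 30 → 10 left.
10 remain; put them into Ops tier1 at 15.
Total = 29×50 + 26×30 + 25×30 + 15×10 = 3130.

3130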